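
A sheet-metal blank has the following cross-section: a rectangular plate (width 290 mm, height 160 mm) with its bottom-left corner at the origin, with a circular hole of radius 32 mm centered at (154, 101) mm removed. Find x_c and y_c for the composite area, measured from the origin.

x_c = 144.33 mm, y_c = 78.44 mm

plate: A = 290 × 160 = 46400.00, centroid at (145.00, 80.00).
hole: A = −π·32² = -3216.99, centroid at (154.00, 101.00).
ΣA = 43183.01 mm², ΣAx_c = 6232583.40 mm³, ΣAy_c = 3387083.92 mm³.
x_c = 6232583.40/43183.01 = 144.33 mm; y_c = 3387083.92/43183.01 = 78.44 mm.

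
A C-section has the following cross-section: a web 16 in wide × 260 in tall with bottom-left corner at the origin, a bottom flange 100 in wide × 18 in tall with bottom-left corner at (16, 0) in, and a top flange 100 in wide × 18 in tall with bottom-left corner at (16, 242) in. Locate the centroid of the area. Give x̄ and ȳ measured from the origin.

Part | A | x̄ᵢ | ȳᵢ | A·x̄ᵢ | A·ȳᵢ
web | 4160.00 | 8.00 | 130.00 | 33280.00 | 540800.00
bottom flange | 1800.00 | 66.00 | 9.00 | 118800.00 | 16200.00
top flange | 1800.00 | 66.00 | 251.00 | 118800.00 | 451800.00
Σ | 7760.00 |  |  | 270880.00 | 1008800.00
x̄ = 270880.00 / 7760.00 = 34.91 in
ȳ = 1008800.00 / 7760.00 = 130.00 in

x̄ = 34.91 in, ȳ = 130.00 in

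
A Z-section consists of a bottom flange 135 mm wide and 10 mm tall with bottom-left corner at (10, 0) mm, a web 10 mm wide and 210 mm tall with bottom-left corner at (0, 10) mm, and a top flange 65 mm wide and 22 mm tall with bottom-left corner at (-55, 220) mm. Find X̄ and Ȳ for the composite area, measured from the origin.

bottom flange: A = 135 × 10 = 1350.00, centroid at (77.50, 5.00).
web: A = 10 × 210 = 2100.00, centroid at (5.00, 115.00).
top flange: A = 65 × 22 = 1430.00, centroid at (-22.50, 231.00).
ΣA = 4880.00 mm², ΣAX̄ = 82950.00 mm³, ΣAȲ = 578580.00 mm³.
X̄ = 82950.00/4880.00 = 17.00 mm; Ȳ = 578580.00/4880.00 = 118.56 mm.

X̄ = 17.00 mm, Ȳ = 118.56 mm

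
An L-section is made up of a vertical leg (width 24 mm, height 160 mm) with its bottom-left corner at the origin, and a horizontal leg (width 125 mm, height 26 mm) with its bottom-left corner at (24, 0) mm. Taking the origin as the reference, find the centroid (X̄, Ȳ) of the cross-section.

vertical leg: A = 24 × 160 = 3840.00, centroid at (12.00, 80.00).
horizontal leg: A = 125 × 26 = 3250.00, centroid at (86.50, 13.00).
ΣA = 7090.00 mm²
ΣAX̄ = (3840.00)(12.00) + (3250.00)(86.50) = 327205.00 mm³
ΣAȲ = (3840.00)(80.00) + (3250.00)(13.00) = 349450.00 mm³
X̄ = 327205.00 / 7090.00 = 46.15 mm
Ȳ = 349450.00 / 7090.00 = 49.29 mm

X̄ = 46.15 mm, Ȳ = 49.29 mm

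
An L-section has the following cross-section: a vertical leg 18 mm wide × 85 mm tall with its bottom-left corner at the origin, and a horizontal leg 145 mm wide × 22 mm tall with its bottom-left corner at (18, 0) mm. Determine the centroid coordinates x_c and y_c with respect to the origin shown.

vertical leg: A = 18 × 85 = 1530.00, centroid at (9.00, 42.50).
horizontal leg: A = 145 × 22 = 3190.00, centroid at (90.50, 11.00).
ΣA = 4720.00 mm²
ΣAx_c = (1530.00)(9.00) + (3190.00)(90.50) = 302465.00 mm³
ΣAy_c = (1530.00)(42.50) + (3190.00)(11.00) = 100115.00 mm³
x_c = 302465.00 / 4720.00 = 64.08 mm
y_c = 100115.00 / 4720.00 = 21.21 mm

x_c = 64.08 mm, y_c = 21.21 mm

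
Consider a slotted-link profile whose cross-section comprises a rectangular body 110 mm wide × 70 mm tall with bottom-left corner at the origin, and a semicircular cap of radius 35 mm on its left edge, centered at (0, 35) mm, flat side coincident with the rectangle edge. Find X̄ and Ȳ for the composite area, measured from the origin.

Part | A | x̄ᵢ | ȳᵢ | A·x̄ᵢ | A·ȳᵢ
rectangular body | 7700.00 | 55.00 | 35.00 | 423500.00 | 269500.00
semicircular end | 1924.23 | -14.85 | 35.00 | -28583.33 | 67347.89
Σ | 9624.23 |  |  | 394916.67 | 336847.89
X̄ = 394916.67 / 9624.23 = 41.03 mm
Ȳ = 336847.89 / 9624.23 = 35.00 mm

X̄ = 41.03 mm, Ȳ = 35.00 mm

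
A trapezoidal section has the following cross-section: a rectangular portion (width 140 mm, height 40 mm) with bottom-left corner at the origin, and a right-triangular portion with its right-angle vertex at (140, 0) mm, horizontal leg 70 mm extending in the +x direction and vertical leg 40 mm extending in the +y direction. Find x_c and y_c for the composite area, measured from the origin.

Part | A | x̄ᵢ | ȳᵢ | A·x̄ᵢ | A·ȳᵢ
rectangular portion | 5600.00 | 70.00 | 20.00 | 392000.00 | 112000.00
triangular portion | 1400.00 | 163.33 | 13.33 | 228666.67 | 18666.67
Σ | 7000.00 |  |  | 620666.67 | 130666.67
x_c = 620666.67 / 7000.00 = 88.67 mm
y_c = 130666.67 / 7000.00 = 18.67 mm

x_c = 88.67 mm, y_c = 18.67 mm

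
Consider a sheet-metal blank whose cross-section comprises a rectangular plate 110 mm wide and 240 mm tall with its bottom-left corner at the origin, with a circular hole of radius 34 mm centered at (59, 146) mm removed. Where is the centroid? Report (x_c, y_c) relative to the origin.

Part | A | x̄ᵢ | ȳᵢ | A·x̄ᵢ | A·ȳᵢ
plate | 26400.00 | 55.00 | 120.00 | 1452000.00 | 3168000.00
hole | -3631.68 | 59.00 | 146.00 | -214269.19 | -530225.44
Σ | 22768.32 |  |  | 1237730.81 | 2637774.56
x_c = 1237730.81 / 22768.32 = 54.36 mm
y_c = 2637774.56 / 22768.32 = 115.85 mm

x_c = 54.36 mm, y_c = 115.85 mm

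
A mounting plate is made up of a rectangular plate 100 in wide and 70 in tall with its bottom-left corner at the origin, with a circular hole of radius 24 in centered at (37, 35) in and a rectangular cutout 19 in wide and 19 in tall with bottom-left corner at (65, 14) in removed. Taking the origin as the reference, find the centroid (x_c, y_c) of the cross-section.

Part | A | x̄ᵢ | ȳᵢ | A·x̄ᵢ | A·ȳᵢ
plate | 7000.00 | 50.00 | 35.00 | 350000.00 | 245000.00
hole 1 | -1809.56 | 37.00 | 35.00 | -66953.62 | -63334.51
hole 2 | -361.00 | 74.50 | 23.50 | -26894.50 | -8483.50
Σ | 4829.44 |  |  | 256151.88 | 173181.99
x_c = 256151.88 / 4829.44 = 53.04 in
y_c = 173181.99 / 4829.44 = 35.86 in

x_c = 53.04 in, y_c = 35.86 in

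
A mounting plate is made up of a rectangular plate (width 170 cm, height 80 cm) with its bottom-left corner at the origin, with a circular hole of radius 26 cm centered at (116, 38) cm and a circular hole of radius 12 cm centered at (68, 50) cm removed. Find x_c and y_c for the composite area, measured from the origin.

x_c = 79.73 cm, y_c = 39.97 cm

plate: A = 170 × 80 = 13600.00, centroid at (85.00, 40.00).
hole 1: A = −π·26² = -2123.72, centroid at (116.00, 38.00).
hole 2: A = −π·12² = -452.39, centroid at (68.00, 50.00).
ΣA = 11023.89 cm²
ΣAx_c = (13600.00)(85.00) + (-2123.72)(116.00) + (-452.39)(68.00) = 878886.40 cm³
ΣAy_c = (13600.00)(40.00) + (-2123.72)(38.00) + (-452.39)(50.00) = 440679.30 cm³
x_c = 878886.40 / 11023.89 = 79.73 cm
y_c = 440679.30 / 11023.89 = 39.97 cm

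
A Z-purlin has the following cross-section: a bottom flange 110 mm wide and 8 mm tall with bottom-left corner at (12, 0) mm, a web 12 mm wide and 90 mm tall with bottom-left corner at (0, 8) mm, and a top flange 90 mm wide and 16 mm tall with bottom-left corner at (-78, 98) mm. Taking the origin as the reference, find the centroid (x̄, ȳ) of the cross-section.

x̄ = 5.27 mm, ȳ = 62.76 mm

bottom flange: A = 110 × 8 = 880.00, centroid at (67.00, 4.00).
web: A = 12 × 90 = 1080.00, centroid at (6.00, 53.00).
top flange: A = 90 × 16 = 1440.00, centroid at (-33.00, 106.00).
ΣA = 3400.00 mm², ΣAx̄ = 17920.00 mm³, ΣAȳ = 213400.00 mm³.
x̄ = 17920.00/3400.00 = 5.27 mm; ȳ = 213400.00/3400.00 = 62.76 mm.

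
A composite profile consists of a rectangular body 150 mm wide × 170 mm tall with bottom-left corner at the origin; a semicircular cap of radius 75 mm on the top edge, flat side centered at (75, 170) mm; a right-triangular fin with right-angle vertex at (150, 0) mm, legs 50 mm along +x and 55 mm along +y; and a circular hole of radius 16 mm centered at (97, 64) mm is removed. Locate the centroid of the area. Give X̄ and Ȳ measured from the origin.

X̄ = 78.10 mm, Ȳ = 112.43 mm

Part | A | x̄ᵢ | ȳᵢ | A·x̄ᵢ | A·ȳᵢ
rectangular body | 25500.00 | 75.00 | 85.00 | 1912500.00 | 2167500.00
semicircular top | 8835.73 | 75.00 | 201.83 | 662679.70 | 1783323.99
triangular fin | 1375.00 | 166.67 | 18.33 | 229166.67 | 25208.33
hole | -804.25 | 97.00 | 64.00 | -78012.03 | -51471.85
Σ | 34906.48 |  |  | 2726334.34 | 3924560.47
X̄ = 2726334.34 / 34906.48 = 78.10 mm
Ȳ = 3924560.47 / 34906.48 = 112.43 mm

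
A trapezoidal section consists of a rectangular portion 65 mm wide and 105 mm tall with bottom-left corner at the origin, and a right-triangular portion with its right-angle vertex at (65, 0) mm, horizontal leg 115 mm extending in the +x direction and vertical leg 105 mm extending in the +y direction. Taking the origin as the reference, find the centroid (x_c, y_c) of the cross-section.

rectangular portion: A = 65 × 105 = 6825.00, centroid at (32.50, 52.50).
triangular portion: A = ½·115·105 = 6037.50, centroid at (103.33, 35.00).
ΣA = 12862.50 mm²
ΣAx_c = (6825.00)(32.50) + (6037.50)(103.33) = 845687.50 mm³
ΣAy_c = (6825.00)(52.50) + (6037.50)(35.00) = 569625.00 mm³
x_c = 845687.50 / 12862.50 = 65.75 mm
y_c = 569625.00 / 12862.50 = 44.29 mm

x_c = 65.75 mm, y_c = 44.29 mm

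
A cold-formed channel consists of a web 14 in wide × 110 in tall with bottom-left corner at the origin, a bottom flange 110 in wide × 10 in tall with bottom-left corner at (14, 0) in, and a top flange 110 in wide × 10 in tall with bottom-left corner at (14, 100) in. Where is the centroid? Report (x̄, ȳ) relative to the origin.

x̄ = 43.47 in, ȳ = 55.00 in

web: A = 14 × 110 = 1540.00, centroid at (7.00, 55.00).
bottom flange: A = 110 × 10 = 1100.00, centroid at (69.00, 5.00).
top flange: A = 110 × 10 = 1100.00, centroid at (69.00, 105.00).
ΣA = 3740.00 in², ΣAx̄ = 162580.00 in³, ΣAȳ = 205700.00 in³.
x̄ = 162580.00/3740.00 = 43.47 in; ȳ = 205700.00/3740.00 = 55.00 in.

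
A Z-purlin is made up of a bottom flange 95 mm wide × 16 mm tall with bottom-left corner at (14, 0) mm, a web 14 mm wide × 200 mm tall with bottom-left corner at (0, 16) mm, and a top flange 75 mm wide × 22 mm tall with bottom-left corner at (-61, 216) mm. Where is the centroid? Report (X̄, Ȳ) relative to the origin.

bottom flange: A = 95 × 16 = 1520.00, centroid at (61.50, 8.00).
web: A = 14 × 200 = 2800.00, centroid at (7.00, 116.00).
top flange: A = 75 × 22 = 1650.00, centroid at (-23.50, 227.00).
ΣA = 5970.00 mm²
ΣAX̄ = (1520.00)(61.50) + (2800.00)(7.00) + (1650.00)(-23.50) = 74305.00 mm³
ΣAȲ = (1520.00)(8.00) + (2800.00)(116.00) + (1650.00)(227.00) = 711510.00 mm³
X̄ = 74305.00 / 5970.00 = 12.45 mm
Ȳ = 711510.00 / 5970.00 = 119.18 mm

X̄ = 12.45 mm, Ȳ = 119.18 mm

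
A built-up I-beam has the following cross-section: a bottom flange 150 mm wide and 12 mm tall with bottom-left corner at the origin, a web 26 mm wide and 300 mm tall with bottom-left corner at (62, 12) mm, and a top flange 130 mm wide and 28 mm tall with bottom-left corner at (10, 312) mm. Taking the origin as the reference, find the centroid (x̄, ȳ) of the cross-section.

x̄ = 75.00 mm, ȳ = 185.88 mm

bottom flange: A = 150 × 12 = 1800.00, centroid at (75.00, 6.00).
web: A = 26 × 300 = 7800.00, centroid at (75.00, 162.00).
top flange: A = 130 × 28 = 3640.00, centroid at (75.00, 326.00).
ΣA = 13240.00 mm²
ΣAx̄ = (1800.00)(75.00) + (7800.00)(75.00) + (3640.00)(75.00) = 993000.00 mm³
ΣAȳ = (1800.00)(6.00) + (7800.00)(162.00) + (3640.00)(326.00) = 2461040.00 mm³
x̄ = 993000.00 / 13240.00 = 75.00 mm
ȳ = 2461040.00 / 13240.00 = 185.88 mm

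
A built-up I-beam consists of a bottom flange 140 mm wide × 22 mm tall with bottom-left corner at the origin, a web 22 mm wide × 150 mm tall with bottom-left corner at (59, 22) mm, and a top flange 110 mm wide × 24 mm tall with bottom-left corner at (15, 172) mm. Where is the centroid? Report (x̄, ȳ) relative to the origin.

Part | A | x̄ᵢ | ȳᵢ | A·x̄ᵢ | A·ȳᵢ
bottom flange | 3080.00 | 70.00 | 11.00 | 215600.00 | 33880.00
web | 3300.00 | 70.00 | 97.00 | 231000.00 | 320100.00
top flange | 2640.00 | 70.00 | 184.00 | 184800.00 | 485760.00
Σ | 9020.00 |  |  | 631400.00 | 839740.00
x̄ = 631400.00 / 9020.00 = 70.00 mm
ȳ = 839740.00 / 9020.00 = 93.10 mm

x̄ = 70.00 mm, ȳ = 93.10 mm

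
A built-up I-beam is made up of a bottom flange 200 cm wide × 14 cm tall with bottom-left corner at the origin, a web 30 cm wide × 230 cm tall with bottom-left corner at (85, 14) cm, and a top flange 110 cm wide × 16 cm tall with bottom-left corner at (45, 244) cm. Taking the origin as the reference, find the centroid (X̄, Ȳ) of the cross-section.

X̄ = 100.00 cm, Ȳ = 118.08 cm

bottom flange: A = 200 × 14 = 2800.00, centroid at (100.00, 7.00).
web: A = 30 × 230 = 6900.00, centroid at (100.00, 129.00).
top flange: A = 110 × 16 = 1760.00, centroid at (100.00, 252.00).
ΣA = 11460.00 cm²
ΣAX̄ = (2800.00)(100.00) + (6900.00)(100.00) + (1760.00)(100.00) = 1146000.00 cm³
ΣAȲ = (2800.00)(7.00) + (6900.00)(129.00) + (1760.00)(252.00) = 1353220.00 cm³
X̄ = 1146000.00 / 11460.00 = 100.00 cm
Ȳ = 1353220.00 / 11460.00 = 118.08 cm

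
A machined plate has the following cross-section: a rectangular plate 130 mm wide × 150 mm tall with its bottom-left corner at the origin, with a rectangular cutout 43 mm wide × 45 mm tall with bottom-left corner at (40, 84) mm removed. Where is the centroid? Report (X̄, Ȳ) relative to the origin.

plate: A = 130 × 150 = 19500.00, centroid at (65.00, 75.00).
hole: A = −(43 × 45) = -1935.00, centroid at (61.50, 106.50).
ΣA = 17565.00 mm²
ΣAX̄ = (19500.00)(65.00) + (-1935.00)(61.50) = 1148497.50 mm³
ΣAȲ = (19500.00)(75.00) + (-1935.00)(106.50) = 1256422.50 mm³
X̄ = 1148497.50 / 17565.00 = 65.39 mm
Ȳ = 1256422.50 / 17565.00 = 71.53 mm

X̄ = 65.39 mm, Ȳ = 71.53 mm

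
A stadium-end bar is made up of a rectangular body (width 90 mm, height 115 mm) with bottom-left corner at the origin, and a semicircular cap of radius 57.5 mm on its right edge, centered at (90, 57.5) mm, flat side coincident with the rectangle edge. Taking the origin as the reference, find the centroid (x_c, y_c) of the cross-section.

rectangular body: A = 90 × 115 = 10350.00, centroid at (45.00, 57.50).
semicircular end: A = ½π·57.5² = 5193.45, centroid at (114.40, 57.50).
ΣA = 15543.45 mm²
ΣAx_c = (10350.00)(45.00) + (5193.45)(114.40) = 1059899.67 mm³
ΣAy_c = (10350.00)(57.50) + (5193.45)(57.50) = 893748.11 mm³
x_c = 1059899.67 / 15543.45 = 68.19 mm
y_c = 893748.11 / 15543.45 = 57.50 mm

x_c = 68.19 mm, y_c = 57.50 mm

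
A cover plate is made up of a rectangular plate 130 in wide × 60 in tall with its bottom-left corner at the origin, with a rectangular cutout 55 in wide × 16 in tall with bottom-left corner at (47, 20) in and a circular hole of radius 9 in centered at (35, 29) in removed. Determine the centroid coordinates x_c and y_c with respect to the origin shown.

Part | A | x̄ᵢ | ȳᵢ | A·x̄ᵢ | A·ȳᵢ
plate | 7800.00 | 65.00 | 30.00 | 507000.00 | 234000.00
hole 1 | -880.00 | 74.50 | 28.00 | -65560.00 | -24640.00
hole 2 | -254.47 | 35.00 | 29.00 | -8906.42 | -7379.60
Σ | 6665.53 |  |  | 432533.58 | 201980.40
x_c = 432533.58 / 6665.53 = 64.89 in
y_c = 201980.40 / 6665.53 = 30.30 in

x_c = 64.89 in, y_c = 30.30 in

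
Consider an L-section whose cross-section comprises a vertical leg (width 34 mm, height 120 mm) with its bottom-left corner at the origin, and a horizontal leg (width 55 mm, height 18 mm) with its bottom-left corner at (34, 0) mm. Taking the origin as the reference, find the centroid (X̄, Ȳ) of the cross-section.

Part | A | x̄ᵢ | ȳᵢ | A·x̄ᵢ | A·ȳᵢ
vertical leg | 4080.00 | 17.00 | 60.00 | 69360.00 | 244800.00
horizontal leg | 990.00 | 61.50 | 9.00 | 60885.00 | 8910.00
Σ | 5070.00 |  |  | 130245.00 | 253710.00
X̄ = 130245.00 / 5070.00 = 25.69 mm
Ȳ = 253710.00 / 5070.00 = 50.04 mm

X̄ = 25.69 mm, Ȳ = 50.04 mm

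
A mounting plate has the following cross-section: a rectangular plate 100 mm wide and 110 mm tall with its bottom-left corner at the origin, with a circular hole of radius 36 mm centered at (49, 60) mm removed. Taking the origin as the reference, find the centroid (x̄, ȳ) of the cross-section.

plate: A = 100 × 110 = 11000.00, centroid at (50.00, 55.00).
hole: A = −π·36² = -4071.50, centroid at (49.00, 60.00).
ΣA = 6928.50 mm², ΣAx̄ = 350496.30 mm³, ΣAȳ = 360709.76 mm³.
x̄ = 350496.30/6928.50 = 50.59 mm; ȳ = 360709.76/6928.50 = 52.06 mm.

x̄ = 50.59 mm, ȳ = 52.06 mm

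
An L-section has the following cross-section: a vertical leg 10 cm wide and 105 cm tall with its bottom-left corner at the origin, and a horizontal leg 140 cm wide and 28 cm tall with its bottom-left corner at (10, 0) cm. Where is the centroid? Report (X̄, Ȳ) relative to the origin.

vertical leg: A = 10 × 105 = 1050.00, centroid at (5.00, 52.50).
horizontal leg: A = 140 × 28 = 3920.00, centroid at (80.00, 14.00).
ΣA = 4970.00 cm²
ΣAX̄ = (1050.00)(5.00) + (3920.00)(80.00) = 318850.00 cm³
ΣAȲ = (1050.00)(52.50) + (3920.00)(14.00) = 110005.00 cm³
X̄ = 318850.00 / 4970.00 = 64.15 cm
Ȳ = 110005.00 / 4970.00 = 22.13 cm

X̄ = 64.15 cm, Ȳ = 22.13 cm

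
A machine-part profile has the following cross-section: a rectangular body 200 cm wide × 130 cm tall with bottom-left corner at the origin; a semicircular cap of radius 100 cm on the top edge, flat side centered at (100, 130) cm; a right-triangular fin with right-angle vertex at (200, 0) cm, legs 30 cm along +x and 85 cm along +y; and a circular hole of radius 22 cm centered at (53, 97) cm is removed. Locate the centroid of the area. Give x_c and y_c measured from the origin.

rectangular body: A = 200 × 130 = 26000.00, centroid at (100.00, 65.00).
semicircular top: A = ½π·100² = 15707.96, centroid at (100.00, 172.44).
triangular fin: A = ½·30·85 = 1275.00, centroid at (210.00, 28.33).
hole: A = −π·22² = -1520.53, centroid at (53.00, 97.00).
ΣA = 41462.43 cm²
ΣAx_c = (26000.00)(100.00) + (15707.96)(100.00) + (1275.00)(210.00) + (-1520.53)(53.00) = 4357958.19 cm³
ΣAy_c = (26000.00)(65.00) + (15707.96)(172.44) + (1275.00)(28.33) + (-1520.53)(97.00) = 4287335.40 cm³
x_c = 4357958.19 / 41462.43 = 105.11 cm
y_c = 4287335.40 / 41462.43 = 103.40 cm

x_c = 105.11 cm, y_c = 103.40 cm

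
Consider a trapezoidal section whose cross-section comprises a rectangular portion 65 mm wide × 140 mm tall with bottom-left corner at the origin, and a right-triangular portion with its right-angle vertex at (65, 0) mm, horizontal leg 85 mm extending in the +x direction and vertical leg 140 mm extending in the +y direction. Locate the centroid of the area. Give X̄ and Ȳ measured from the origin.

X̄ = 56.55 mm, Ȳ = 60.78 mm

rectangular portion: A = 65 × 140 = 9100.00, centroid at (32.50, 70.00).
triangular portion: A = ½·85·140 = 5950.00, centroid at (93.33, 46.67).
ΣA = 15050.00 mm²
ΣAX̄ = (9100.00)(32.50) + (5950.00)(93.33) = 851083.33 mm³
ΣAȲ = (9100.00)(70.00) + (5950.00)(46.67) = 914666.67 mm³
X̄ = 851083.33 / 15050.00 = 56.55 mm
Ȳ = 914666.67 / 15050.00 = 60.78 mm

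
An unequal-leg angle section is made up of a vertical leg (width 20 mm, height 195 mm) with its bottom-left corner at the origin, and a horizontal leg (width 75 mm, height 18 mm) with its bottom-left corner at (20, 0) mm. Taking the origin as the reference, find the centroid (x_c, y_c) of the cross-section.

vertical leg: A = 20 × 195 = 3900.00, centroid at (10.00, 97.50).
horizontal leg: A = 75 × 18 = 1350.00, centroid at (57.50, 9.00).
ΣA = 5250.00 mm², ΣAx_c = 116625.00 mm³, ΣAy_c = 392400.00 mm³.
x_c = 116625.00/5250.00 = 22.21 mm; y_c = 392400.00/5250.00 = 74.74 mm.

x_c = 22.21 mm, y_c = 74.74 mm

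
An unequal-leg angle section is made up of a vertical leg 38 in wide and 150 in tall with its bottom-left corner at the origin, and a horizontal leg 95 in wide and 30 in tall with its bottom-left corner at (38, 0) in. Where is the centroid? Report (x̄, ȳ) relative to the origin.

vertical leg: A = 38 × 150 = 5700.00, centroid at (19.00, 75.00).
horizontal leg: A = 95 × 30 = 2850.00, centroid at (85.50, 15.00).
ΣA = 8550.00 in², ΣAx̄ = 351975.00 in³, ΣAȳ = 470250.00 in³.
x̄ = 351975.00/8550.00 = 41.17 in; ȳ = 470250.00/8550.00 = 55.00 in.

x̄ = 41.17 in, ȳ = 55.00 in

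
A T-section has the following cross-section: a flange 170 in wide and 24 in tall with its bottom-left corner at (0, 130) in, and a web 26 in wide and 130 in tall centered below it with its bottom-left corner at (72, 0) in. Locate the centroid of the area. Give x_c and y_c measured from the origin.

web: A = 26 × 130 = 3380.00, centroid at (85.00, 65.00).
flange: A = 170 × 24 = 4080.00, centroid at (85.00, 142.00).
ΣA = 7460.00 in²
ΣAx_c = (3380.00)(85.00) + (4080.00)(85.00) = 634100.00 in³
ΣAy_c = (3380.00)(65.00) + (4080.00)(142.00) = 799060.00 in³
x_c = 634100.00 / 7460.00 = 85.00 in
y_c = 799060.00 / 7460.00 = 107.11 in

x_c = 85.00 in, y_c = 107.11 in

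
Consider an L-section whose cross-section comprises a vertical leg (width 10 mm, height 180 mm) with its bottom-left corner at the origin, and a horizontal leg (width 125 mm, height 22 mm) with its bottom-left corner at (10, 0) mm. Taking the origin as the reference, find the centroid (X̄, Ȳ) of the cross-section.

Part | A | x̄ᵢ | ȳᵢ | A·x̄ᵢ | A·ȳᵢ
vertical leg | 1800.00 | 5.00 | 90.00 | 9000.00 | 162000.00
horizontal leg | 2750.00 | 72.50 | 11.00 | 199375.00 | 30250.00
Σ | 4550.00 |  |  | 208375.00 | 192250.00
X̄ = 208375.00 / 4550.00 = 45.80 mm
Ȳ = 192250.00 / 4550.00 = 42.25 mm

X̄ = 45.80 mm, Ȳ = 42.25 mm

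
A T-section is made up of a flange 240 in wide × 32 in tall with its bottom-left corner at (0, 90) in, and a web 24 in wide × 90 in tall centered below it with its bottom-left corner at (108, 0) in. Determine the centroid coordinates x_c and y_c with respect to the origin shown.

web: A = 24 × 90 = 2160.00, centroid at (120.00, 45.00).
flange: A = 240 × 32 = 7680.00, centroid at (120.00, 106.00).
ΣA = 9840.00 in²
ΣAx_c = (2160.00)(120.00) + (7680.00)(120.00) = 1180800.00 in³
ΣAy_c = (2160.00)(45.00) + (7680.00)(106.00) = 911280.00 in³
x_c = 1180800.00 / 9840.00 = 120.00 in
y_c = 911280.00 / 9840.00 = 92.61 in

x_c = 120.00 in, y_c = 92.61 in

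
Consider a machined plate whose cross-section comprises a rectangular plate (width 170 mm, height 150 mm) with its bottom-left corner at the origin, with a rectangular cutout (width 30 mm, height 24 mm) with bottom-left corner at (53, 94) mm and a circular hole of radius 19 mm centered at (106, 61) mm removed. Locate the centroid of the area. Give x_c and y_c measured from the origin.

plate: A = 170 × 150 = 25500.00, centroid at (85.00, 75.00).
hole 1: A = −(30 × 24) = -720.00, centroid at (68.00, 106.00).
hole 2: A = −π·19² = -1134.11, centroid at (106.00, 61.00).
ΣA = 23645.89 mm², ΣAx_c = 1998323.82 mm³, ΣAy_c = 1766998.99 mm³.
x_c = 1998323.82/23645.89 = 84.51 mm; y_c = 1766998.99/23645.89 = 74.73 mm.

x_c = 84.51 mm, y_c = 74.73 mm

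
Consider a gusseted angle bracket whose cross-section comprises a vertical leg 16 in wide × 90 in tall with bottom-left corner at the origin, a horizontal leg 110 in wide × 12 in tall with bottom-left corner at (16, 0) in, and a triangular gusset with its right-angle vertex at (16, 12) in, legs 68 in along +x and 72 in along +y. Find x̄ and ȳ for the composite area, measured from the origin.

x̄ = 38.38 in, ȳ = 30.88 in

vertical leg: A = 16 × 90 = 1440.00, centroid at (8.00, 45.00).
horizontal leg: A = 110 × 12 = 1320.00, centroid at (71.00, 6.00).
gusset: A = ½·68·72 = 2448.00, centroid at (38.67, 36.00).
ΣA = 5208.00 in², ΣAx̄ = 199896.00 in³, ΣAȳ = 160848.00 in³.
x̄ = 199896.00/5208.00 = 38.38 in; ȳ = 160848.00/5208.00 = 30.88 in.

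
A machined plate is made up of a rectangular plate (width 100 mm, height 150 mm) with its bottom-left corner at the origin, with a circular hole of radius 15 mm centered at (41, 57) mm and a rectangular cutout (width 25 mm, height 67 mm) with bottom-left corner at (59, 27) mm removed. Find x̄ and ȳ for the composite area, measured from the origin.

plate: A = 100 × 150 = 15000.00, centroid at (50.00, 75.00).
hole 1: A = −π·15² = -706.86, centroid at (41.00, 57.00).
hole 2: A = −(25 × 67) = -1675.00, centroid at (71.50, 60.50).
ΣA = 12618.14 mm²
ΣAx̄ = (15000.00)(50.00) + (-706.86)(41.00) + (-1675.00)(71.50) = 601256.31 mm³
ΣAȳ = (15000.00)(75.00) + (-706.86)(57.00) + (-1675.00)(60.50) = 983371.57 mm³
x̄ = 601256.31 / 12618.14 = 47.65 mm
ȳ = 983371.57 / 12618.14 = 77.93 mm

x̄ = 47.65 mm, ȳ = 77.93 mm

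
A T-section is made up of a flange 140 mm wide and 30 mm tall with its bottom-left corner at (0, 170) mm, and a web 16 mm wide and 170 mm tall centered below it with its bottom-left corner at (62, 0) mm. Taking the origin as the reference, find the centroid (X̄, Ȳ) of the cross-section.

X̄ = 70.00 mm, Ȳ = 145.69 mm

web: A = 16 × 170 = 2720.00, centroid at (70.00, 85.00).
flange: A = 140 × 30 = 4200.00, centroid at (70.00, 185.00).
ΣA = 6920.00 mm²
ΣAX̄ = (2720.00)(70.00) + (4200.00)(70.00) = 484400.00 mm³
ΣAȲ = (2720.00)(85.00) + (4200.00)(185.00) = 1008200.00 mm³
X̄ = 484400.00 / 6920.00 = 70.00 mm
Ȳ = 1008200.00 / 6920.00 = 145.69 mm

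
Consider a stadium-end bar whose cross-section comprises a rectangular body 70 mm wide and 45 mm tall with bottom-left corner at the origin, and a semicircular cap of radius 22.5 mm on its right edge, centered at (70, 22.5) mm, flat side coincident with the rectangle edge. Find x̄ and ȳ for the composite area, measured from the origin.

x̄ = 43.98 mm, ȳ = 22.50 mm

Part | A | x̄ᵢ | ȳᵢ | A·x̄ᵢ | A·ȳᵢ
rectangular body | 3150.00 | 35.00 | 22.50 | 110250.00 | 70875.00
semicircular end | 795.22 | 79.55 | 22.50 | 63258.84 | 17892.35
Σ | 3945.22 |  |  | 173508.84 | 88767.35
x̄ = 173508.84 / 3945.22 = 43.98 mm
ȳ = 88767.35 / 3945.22 = 22.50 mm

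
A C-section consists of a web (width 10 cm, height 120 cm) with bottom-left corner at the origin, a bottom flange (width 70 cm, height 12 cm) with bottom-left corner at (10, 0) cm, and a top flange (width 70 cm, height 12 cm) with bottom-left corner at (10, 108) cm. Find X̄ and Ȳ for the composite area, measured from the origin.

X̄ = 28.33 cm, Ȳ = 60.00 cm

web: A = 10 × 120 = 1200.00, centroid at (5.00, 60.00).
bottom flange: A = 70 × 12 = 840.00, centroid at (45.00, 6.00).
top flange: A = 70 × 12 = 840.00, centroid at (45.00, 114.00).
ΣA = 2880.00 cm²
ΣAX̄ = (1200.00)(5.00) + (840.00)(45.00) + (840.00)(45.00) = 81600.00 cm³
ΣAȲ = (1200.00)(60.00) + (840.00)(6.00) + (840.00)(114.00) = 172800.00 cm³
X̄ = 81600.00 / 2880.00 = 28.33 cm
Ȳ = 172800.00 / 2880.00 = 60.00 cm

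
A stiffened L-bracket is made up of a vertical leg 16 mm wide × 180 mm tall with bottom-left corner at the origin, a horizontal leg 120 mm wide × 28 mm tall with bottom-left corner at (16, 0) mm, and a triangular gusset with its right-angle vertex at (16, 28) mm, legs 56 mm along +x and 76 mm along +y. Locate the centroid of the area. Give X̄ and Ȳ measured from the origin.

X̄ = 42.09 mm, Ȳ = 50.16 mm

vertical leg: A = 16 × 180 = 2880.00, centroid at (8.00, 90.00).
horizontal leg: A = 120 × 28 = 3360.00, centroid at (76.00, 14.00).
gusset: A = ½·56·76 = 2128.00, centroid at (34.67, 53.33).
ΣA = 8368.00 mm², ΣAX̄ = 352170.67 mm³, ΣAȲ = 419733.33 mm³.
X̄ = 352170.67/8368.00 = 42.09 mm; Ȳ = 419733.33/8368.00 = 50.16 mm.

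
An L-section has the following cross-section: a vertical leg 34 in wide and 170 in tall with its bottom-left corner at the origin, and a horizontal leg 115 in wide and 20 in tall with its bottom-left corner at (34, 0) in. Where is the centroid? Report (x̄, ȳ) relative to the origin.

x̄ = 38.21 in, ȳ = 63.65 in

vertical leg: A = 34 × 170 = 5780.00, centroid at (17.00, 85.00).
horizontal leg: A = 115 × 20 = 2300.00, centroid at (91.50, 10.00).
ΣA = 8080.00 in²
ΣAx̄ = (5780.00)(17.00) + (2300.00)(91.50) = 308710.00 in³
ΣAȳ = (5780.00)(85.00) + (2300.00)(10.00) = 514300.00 in³
x̄ = 308710.00 / 8080.00 = 38.21 in
ȳ = 514300.00 / 8080.00 = 63.65 in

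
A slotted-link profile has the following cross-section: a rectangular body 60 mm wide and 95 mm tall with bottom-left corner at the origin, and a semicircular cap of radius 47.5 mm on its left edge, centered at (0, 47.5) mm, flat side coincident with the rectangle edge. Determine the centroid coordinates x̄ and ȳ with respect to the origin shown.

rectangular body: A = 60 × 95 = 5700.00, centroid at (30.00, 47.50).
semicircular end: A = ½π·47.5² = 3544.11, centroid at (-20.16, 47.50).
ΣA = 9244.11 mm²
ΣAx̄ = (5700.00)(30.00) + (3544.11)(-20.16) = 99552.08 mm³
ΣAȳ = (5700.00)(47.50) + (3544.11)(47.50) = 439095.19 mm³
x̄ = 99552.08 / 9244.11 = 10.77 mm
ȳ = 439095.19 / 9244.11 = 47.50 mm

x̄ = 10.77 mm, ȳ = 47.50 mm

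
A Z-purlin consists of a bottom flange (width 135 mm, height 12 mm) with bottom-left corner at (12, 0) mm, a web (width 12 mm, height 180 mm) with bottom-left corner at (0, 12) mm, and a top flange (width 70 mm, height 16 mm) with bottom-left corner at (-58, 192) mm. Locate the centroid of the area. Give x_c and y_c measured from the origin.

x_c = 23.67 mm, y_c = 92.66 mm

bottom flange: A = 135 × 12 = 1620.00, centroid at (79.50, 6.00).
web: A = 12 × 180 = 2160.00, centroid at (6.00, 102.00).
top flange: A = 70 × 16 = 1120.00, centroid at (-23.00, 200.00).
ΣA = 4900.00 mm², ΣAx_c = 115990.00 mm³, ΣAy_c = 454040.00 mm³.
x_c = 115990.00/4900.00 = 23.67 mm; y_c = 454040.00/4900.00 = 92.66 mm.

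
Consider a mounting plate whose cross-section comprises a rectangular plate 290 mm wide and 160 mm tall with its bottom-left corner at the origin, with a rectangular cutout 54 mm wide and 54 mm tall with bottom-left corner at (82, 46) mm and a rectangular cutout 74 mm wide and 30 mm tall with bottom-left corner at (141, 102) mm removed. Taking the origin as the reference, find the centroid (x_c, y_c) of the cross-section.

plate: A = 290 × 160 = 46400.00, centroid at (145.00, 80.00).
hole 1: A = −(54 × 54) = -2916.00, centroid at (109.00, 73.00).
hole 2: A = −(74 × 30) = -2220.00, centroid at (178.00, 117.00).
ΣA = 41264.00 mm²
ΣAx_c = (46400.00)(145.00) + (-2916.00)(109.00) + (-2220.00)(178.00) = 6014996.00 mm³
ΣAy_c = (46400.00)(80.00) + (-2916.00)(73.00) + (-2220.00)(117.00) = 3239392.00 mm³
x_c = 6014996.00 / 41264.00 = 145.77 mm
y_c = 3239392.00 / 41264.00 = 78.50 mm

x_c = 145.77 mm, y_c = 78.50 mm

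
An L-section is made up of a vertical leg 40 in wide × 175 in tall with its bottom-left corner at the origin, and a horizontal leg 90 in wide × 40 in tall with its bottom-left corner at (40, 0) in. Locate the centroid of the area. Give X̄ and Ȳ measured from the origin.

vertical leg: A = 40 × 175 = 7000.00, centroid at (20.00, 87.50).
horizontal leg: A = 90 × 40 = 3600.00, centroid at (85.00, 20.00).
ΣA = 10600.00 in², ΣAX̄ = 446000.00 in³, ΣAȲ = 684500.00 in³.
X̄ = 446000.00/10600.00 = 42.08 in; Ȳ = 684500.00/10600.00 = 64.58 in.

X̄ = 42.08 in, Ȳ = 64.58 in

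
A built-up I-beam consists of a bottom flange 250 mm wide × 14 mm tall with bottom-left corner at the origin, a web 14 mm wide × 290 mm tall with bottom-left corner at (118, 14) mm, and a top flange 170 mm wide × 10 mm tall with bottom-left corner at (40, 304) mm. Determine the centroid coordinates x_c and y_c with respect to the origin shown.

bottom flange: A = 250 × 14 = 3500.00, centroid at (125.00, 7.00).
web: A = 14 × 290 = 4060.00, centroid at (125.00, 159.00).
top flange: A = 170 × 10 = 1700.00, centroid at (125.00, 309.00).
ΣA = 9260.00 mm²
ΣAx_c = (3500.00)(125.00) + (4060.00)(125.00) + (1700.00)(125.00) = 1157500.00 mm³
ΣAy_c = (3500.00)(7.00) + (4060.00)(159.00) + (1700.00)(309.00) = 1195340.00 mm³
x_c = 1157500.00 / 9260.00 = 125.00 mm
y_c = 1195340.00 / 9260.00 = 129.09 mm

x_c = 125.00 mm, y_c = 129.09 mm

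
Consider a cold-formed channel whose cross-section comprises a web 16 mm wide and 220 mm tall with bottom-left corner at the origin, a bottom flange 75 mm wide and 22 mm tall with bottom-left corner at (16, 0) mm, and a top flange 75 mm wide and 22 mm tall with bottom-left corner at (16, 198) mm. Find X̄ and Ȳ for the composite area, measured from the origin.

Part | A | x̄ᵢ | ȳᵢ | A·x̄ᵢ | A·ȳᵢ
web | 3520.00 | 8.00 | 110.00 | 28160.00 | 387200.00
bottom flange | 1650.00 | 53.50 | 11.00 | 88275.00 | 18150.00
top flange | 1650.00 | 53.50 | 209.00 | 88275.00 | 344850.00
Σ | 6820.00 |  |  | 204710.00 | 750200.00
X̄ = 204710.00 / 6820.00 = 30.02 mm
Ȳ = 750200.00 / 6820.00 = 110.00 mm

X̄ = 30.02 mm, Ȳ = 110.00 mm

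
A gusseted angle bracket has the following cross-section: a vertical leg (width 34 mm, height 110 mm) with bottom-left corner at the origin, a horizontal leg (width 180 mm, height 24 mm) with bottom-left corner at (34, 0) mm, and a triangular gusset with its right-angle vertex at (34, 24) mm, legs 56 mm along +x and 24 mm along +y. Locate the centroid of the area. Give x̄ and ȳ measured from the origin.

Part | A | x̄ᵢ | ȳᵢ | A·x̄ᵢ | A·ȳᵢ
vertical leg | 3740.00 | 17.00 | 55.00 | 63580.00 | 205700.00
horizontal leg | 4320.00 | 124.00 | 12.00 | 535680.00 | 51840.00
gusset | 672.00 | 52.67 | 32.00 | 35392.00 | 21504.00
Σ | 8732.00 |  |  | 634652.00 | 279044.00
x̄ = 634652.00 / 8732.00 = 72.68 mm
ȳ = 279044.00 / 8732.00 = 31.96 mm

x̄ = 72.68 mm, ȳ = 31.96 mm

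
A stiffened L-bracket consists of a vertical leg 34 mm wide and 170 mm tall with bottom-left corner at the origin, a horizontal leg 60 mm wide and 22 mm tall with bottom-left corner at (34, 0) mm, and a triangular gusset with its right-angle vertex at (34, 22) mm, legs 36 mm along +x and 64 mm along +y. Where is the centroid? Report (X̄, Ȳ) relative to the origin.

X̄ = 28.57 mm, Ȳ = 67.35 mm

vertical leg: A = 34 × 170 = 5780.00, centroid at (17.00, 85.00).
horizontal leg: A = 60 × 22 = 1320.00, centroid at (64.00, 11.00).
gusset: A = ½·36·64 = 1152.00, centroid at (46.00, 43.33).
ΣA = 8252.00 mm², ΣAX̄ = 235732.00 mm³, ΣAȲ = 555740.00 mm³.
X̄ = 235732.00/8252.00 = 28.57 mm; Ȳ = 555740.00/8252.00 = 67.35 mm.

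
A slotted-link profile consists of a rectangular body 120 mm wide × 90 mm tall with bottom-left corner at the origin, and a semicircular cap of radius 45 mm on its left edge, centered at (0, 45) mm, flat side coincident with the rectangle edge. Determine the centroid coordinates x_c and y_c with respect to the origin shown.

x_c = 42.00 mm, y_c = 45.00 mm

rectangular body: A = 120 × 90 = 10800.00, centroid at (60.00, 45.00).
semicircular end: A = ½π·45² = 3180.86, centroid at (-19.10, 45.00).
ΣA = 13980.86 mm²
ΣAx_c = (10800.00)(60.00) + (3180.86)(-19.10) = 587250.00 mm³
ΣAy_c = (10800.00)(45.00) + (3180.86)(45.00) = 629138.82 mm³
x_c = 587250.00 / 13980.86 = 42.00 mm
y_c = 629138.82 / 13980.86 = 45.00 mm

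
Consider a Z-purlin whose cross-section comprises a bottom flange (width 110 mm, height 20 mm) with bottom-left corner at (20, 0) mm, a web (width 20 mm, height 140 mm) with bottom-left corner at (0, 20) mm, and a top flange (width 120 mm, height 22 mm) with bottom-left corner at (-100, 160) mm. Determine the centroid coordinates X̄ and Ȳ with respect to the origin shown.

X̄ = 11.44 mm, Ȳ = 94.95 mm

bottom flange: A = 110 × 20 = 2200.00, centroid at (75.00, 10.00).
web: A = 20 × 140 = 2800.00, centroid at (10.00, 90.00).
top flange: A = 120 × 22 = 2640.00, centroid at (-40.00, 171.00).
ΣA = 7640.00 mm²
ΣAX̄ = (2200.00)(75.00) + (2800.00)(10.00) + (2640.00)(-40.00) = 87400.00 mm³
ΣAȲ = (2200.00)(10.00) + (2800.00)(90.00) + (2640.00)(171.00) = 725440.00 mm³
X̄ = 87400.00 / 7640.00 = 11.44 mm
Ȳ = 725440.00 / 7640.00 = 94.95 mm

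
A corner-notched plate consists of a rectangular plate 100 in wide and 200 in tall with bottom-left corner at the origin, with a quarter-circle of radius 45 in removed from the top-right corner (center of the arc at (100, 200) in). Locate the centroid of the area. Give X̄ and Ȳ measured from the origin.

X̄ = 47.33 in, Ȳ = 93.01 in

Part | A | x̄ᵢ | ȳᵢ | A·x̄ᵢ | A·ȳᵢ
plate | 20000.00 | 50.00 | 100.00 | 1000000.00 | 2000000.00
removed quarter-circle | -1590.43 | 80.90 | 180.90 | -128668.13 | -287711.26
Σ | 18409.57 |  |  | 871331.87 | 1712288.74
X̄ = 871331.87 / 18409.57 = 47.33 in
Ȳ = 1712288.74 / 18409.57 = 93.01 in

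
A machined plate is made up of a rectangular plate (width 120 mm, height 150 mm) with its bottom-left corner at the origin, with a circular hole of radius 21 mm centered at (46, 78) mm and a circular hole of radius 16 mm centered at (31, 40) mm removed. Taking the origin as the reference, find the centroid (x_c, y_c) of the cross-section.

plate: A = 120 × 150 = 18000.00, centroid at (60.00, 75.00).
hole 1: A = −π·21² = -1385.44, centroid at (46.00, 78.00).
hole 2: A = −π·16² = -804.25, centroid at (31.00, 40.00).
ΣA = 15810.31 mm²
ΣAx_c = (18000.00)(60.00) + (-1385.44)(46.00) + (-804.25)(31.00) = 991337.97 mm³
ΣAy_c = (18000.00)(75.00) + (-1385.44)(78.00) + (-804.25)(40.00) = 1209765.59 mm³
x_c = 991337.97 / 15810.31 = 62.70 mm
y_c = 1209765.59 / 15810.31 = 76.52 mm

x_c = 62.70 mm, y_c = 76.52 mm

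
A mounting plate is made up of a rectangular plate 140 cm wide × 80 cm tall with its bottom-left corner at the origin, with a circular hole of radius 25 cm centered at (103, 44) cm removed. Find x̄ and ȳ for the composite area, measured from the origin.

plate: A = 140 × 80 = 11200.00, centroid at (70.00, 40.00).
hole: A = −π·25² = -1963.50, centroid at (103.00, 44.00).
ΣA = 9236.50 cm²
ΣAx̄ = (11200.00)(70.00) + (-1963.50)(103.00) = 581759.97 cm³
ΣAȳ = (11200.00)(40.00) + (-1963.50)(44.00) = 361606.20 cm³
x̄ = 581759.97 / 9236.50 = 62.98 cm
ȳ = 361606.20 / 9236.50 = 39.15 cm

x̄ = 62.98 cm, ȳ = 39.15 cm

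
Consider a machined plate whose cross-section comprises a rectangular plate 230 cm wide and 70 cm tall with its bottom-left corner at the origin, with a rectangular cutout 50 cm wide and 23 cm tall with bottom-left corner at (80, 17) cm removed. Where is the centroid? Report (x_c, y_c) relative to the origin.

x_c = 115.77 cm, y_c = 35.50 cm

plate: A = 230 × 70 = 16100.00, centroid at (115.00, 35.00).
hole: A = −(50 × 23) = -1150.00, centroid at (105.00, 28.50).
ΣA = 14950.00 cm², ΣAx_c = 1730750.00 cm³, ΣAy_c = 530725.00 cm³.
x_c = 1730750.00/14950.00 = 115.77 cm; y_c = 530725.00/14950.00 = 35.50 cm.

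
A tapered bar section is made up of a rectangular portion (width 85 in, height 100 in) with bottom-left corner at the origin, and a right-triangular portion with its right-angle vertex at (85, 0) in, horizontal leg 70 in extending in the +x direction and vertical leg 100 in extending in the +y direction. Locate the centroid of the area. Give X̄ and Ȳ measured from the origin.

X̄ = 61.70 in, Ȳ = 45.14 in

rectangular portion: A = 85 × 100 = 8500.00, centroid at (42.50, 50.00).
triangular portion: A = ½·70·100 = 3500.00, centroid at (108.33, 33.33).
ΣA = 12000.00 in²
ΣAX̄ = (8500.00)(42.50) + (3500.00)(108.33) = 740416.67 in³
ΣAȲ = (8500.00)(50.00) + (3500.00)(33.33) = 541666.67 in³
X̄ = 740416.67 / 12000.00 = 61.70 in
Ȳ = 541666.67 / 12000.00 = 45.14 in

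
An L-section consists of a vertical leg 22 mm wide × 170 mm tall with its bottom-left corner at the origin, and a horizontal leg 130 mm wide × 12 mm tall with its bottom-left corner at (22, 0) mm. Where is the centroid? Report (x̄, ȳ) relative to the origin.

vertical leg: A = 22 × 170 = 3740.00, centroid at (11.00, 85.00).
horizontal leg: A = 130 × 12 = 1560.00, centroid at (87.00, 6.00).
ΣA = 5300.00 mm²
ΣAx̄ = (3740.00)(11.00) + (1560.00)(87.00) = 176860.00 mm³
ΣAȳ = (3740.00)(85.00) + (1560.00)(6.00) = 327260.00 mm³
x̄ = 176860.00 / 5300.00 = 33.37 mm
ȳ = 327260.00 / 5300.00 = 61.75 mm

x̄ = 33.37 mm, ȳ = 61.75 mm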